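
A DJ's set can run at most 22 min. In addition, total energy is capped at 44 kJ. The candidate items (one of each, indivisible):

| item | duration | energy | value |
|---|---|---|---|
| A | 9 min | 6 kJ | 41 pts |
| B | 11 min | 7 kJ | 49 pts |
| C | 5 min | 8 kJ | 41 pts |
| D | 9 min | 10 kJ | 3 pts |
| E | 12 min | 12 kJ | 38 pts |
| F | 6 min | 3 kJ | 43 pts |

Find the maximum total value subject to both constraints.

Feasible sets respecting both limits:
- B+C+F: duration 22, energy 18, value 133
- A+C+F: duration 20, energy 17, value 125
- B+F: duration 17, energy 10, value 92
- A+B: duration 20, energy 13, value 90
Best: 133 pts.

133 pts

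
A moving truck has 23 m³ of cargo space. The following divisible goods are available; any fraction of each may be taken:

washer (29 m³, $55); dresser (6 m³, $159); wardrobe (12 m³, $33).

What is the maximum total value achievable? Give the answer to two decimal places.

Take in order of value per unit:
- dresser (159/6 per unit): all 6 → value 159, running total 159.00
- wardrobe (33/12 per unit): all 12 → value 33, running total 192.00
- washer (55/29 per unit): 5 of 29 → value 5×55/29 = 9.4828, running total 201.48
Total 201.48.

201.48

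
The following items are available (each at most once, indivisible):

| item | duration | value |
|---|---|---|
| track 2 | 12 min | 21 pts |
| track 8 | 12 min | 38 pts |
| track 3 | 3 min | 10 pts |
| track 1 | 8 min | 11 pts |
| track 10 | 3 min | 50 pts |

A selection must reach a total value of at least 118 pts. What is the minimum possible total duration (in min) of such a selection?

30

Subsets with value ≥ 118, sorted by total duration:
- track 2+track 8+track 3+track 10: duration 30, value 119
- track 2+track 8+track 1+track 10: duration 35, value 120
- track 2+track 8+track 3+track 1+track 10: duration 38, value 130
Minimum duration: 30 min.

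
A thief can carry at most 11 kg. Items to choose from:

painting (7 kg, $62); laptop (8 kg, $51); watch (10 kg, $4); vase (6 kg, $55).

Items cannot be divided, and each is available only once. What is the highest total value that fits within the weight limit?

Check high-value combinations within 11 kg:
- painting: weight 7, value 62
- vase: weight 6, value 55
- laptop: weight 8, value 51
- watch: weight 10, value 4
Best: $62.

$62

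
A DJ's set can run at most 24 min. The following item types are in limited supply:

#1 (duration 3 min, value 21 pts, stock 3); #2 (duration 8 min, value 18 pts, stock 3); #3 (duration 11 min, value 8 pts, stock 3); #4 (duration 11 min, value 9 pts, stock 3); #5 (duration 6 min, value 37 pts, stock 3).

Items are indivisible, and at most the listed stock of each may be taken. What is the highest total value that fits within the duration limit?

153 pts

Best selections within duration 24 and stock limits:
- 2×#1 + 3×#5: duration 24, value 153
- 3×#1 + 2×#5: duration 21, value 137
- 1×#1 + 3×#5: duration 21, value 132
- 3×#1 + 1×#2 + 1×#5: duration 23, value 118
Best: 153 pts.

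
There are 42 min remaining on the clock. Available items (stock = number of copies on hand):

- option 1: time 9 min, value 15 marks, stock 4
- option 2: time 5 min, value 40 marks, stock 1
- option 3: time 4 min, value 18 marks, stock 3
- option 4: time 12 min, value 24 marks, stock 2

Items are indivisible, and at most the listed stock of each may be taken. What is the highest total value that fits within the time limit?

Top feasible selections:
- 1×option 2 + 3×option 3 + 2×option 4: time 41, value 142
- 1×option 1 + 1×option 2 + 3×option 3 + 1×option 4: time 38, value 133
- 2×option 1 + 1×option 2 + 3×option 3: time 35, value 124
Best: 142 marks.

142 marks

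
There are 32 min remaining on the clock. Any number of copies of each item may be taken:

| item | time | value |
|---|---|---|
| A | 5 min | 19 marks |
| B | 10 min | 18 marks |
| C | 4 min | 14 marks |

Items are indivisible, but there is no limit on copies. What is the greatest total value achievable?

118 marks

Best value-per-unit is A at 19/5; filling with it alone gives 6×19 = 114.
Optimal mix: 4×A + 3×C → time 32, value 118.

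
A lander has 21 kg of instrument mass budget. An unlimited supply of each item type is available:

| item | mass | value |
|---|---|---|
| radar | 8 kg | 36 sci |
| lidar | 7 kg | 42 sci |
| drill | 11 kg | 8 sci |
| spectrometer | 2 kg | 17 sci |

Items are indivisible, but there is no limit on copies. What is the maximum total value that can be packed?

170 sci

Best value-per-unit is spectrometer at 17/2, and filling with it alone uses mass 10×2=20. No mix of the others beats 10×17 = 170.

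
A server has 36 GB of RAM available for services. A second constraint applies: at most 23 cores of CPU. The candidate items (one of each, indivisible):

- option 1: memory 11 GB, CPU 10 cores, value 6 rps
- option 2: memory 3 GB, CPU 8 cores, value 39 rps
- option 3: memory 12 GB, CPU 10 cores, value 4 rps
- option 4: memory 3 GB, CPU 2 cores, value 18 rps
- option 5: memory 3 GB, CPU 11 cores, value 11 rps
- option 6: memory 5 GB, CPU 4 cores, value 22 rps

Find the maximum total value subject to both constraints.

Feasible sets respecting both limits:
- option 2+option 4+option 6: memory 11, CPU 14, value 79
- option 2+option 5+option 6: memory 11, CPU 23, value 72
- option 2+option 4+option 5: memory 9, CPU 21, value 68
Best: 79 rps.

79 rps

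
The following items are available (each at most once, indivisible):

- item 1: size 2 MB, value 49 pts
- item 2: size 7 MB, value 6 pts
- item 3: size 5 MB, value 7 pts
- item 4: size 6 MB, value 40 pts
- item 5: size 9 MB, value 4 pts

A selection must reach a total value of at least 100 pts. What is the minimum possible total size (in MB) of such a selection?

Subsets with value ≥ 100, sorted by total size:
- item 1+item 2+item 3+item 4: size 20, value 102
- item 1+item 3+item 4+item 5: size 22, value 100
- item 1+item 2+item 3+item 4+item 5: size 29, value 106
Minimum size: 20 MB.

20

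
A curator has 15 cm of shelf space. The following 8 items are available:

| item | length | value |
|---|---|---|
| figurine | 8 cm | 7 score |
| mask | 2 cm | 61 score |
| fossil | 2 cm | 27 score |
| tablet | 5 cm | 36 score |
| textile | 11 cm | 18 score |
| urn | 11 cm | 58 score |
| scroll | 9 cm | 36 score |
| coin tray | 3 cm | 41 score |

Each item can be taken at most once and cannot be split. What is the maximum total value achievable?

Check high-value combinations within 15 cm:
- mask+fossil+tablet+coin tray: length 2+2+5+3=12, value 61+27+36+41=165
- mask+fossil+urn: length 2+2+11=15, value 61+27+58=146
- mask+tablet+coin tray: length 2+5+3=10, value 61+36+41=138
Best: 165 score.

165 score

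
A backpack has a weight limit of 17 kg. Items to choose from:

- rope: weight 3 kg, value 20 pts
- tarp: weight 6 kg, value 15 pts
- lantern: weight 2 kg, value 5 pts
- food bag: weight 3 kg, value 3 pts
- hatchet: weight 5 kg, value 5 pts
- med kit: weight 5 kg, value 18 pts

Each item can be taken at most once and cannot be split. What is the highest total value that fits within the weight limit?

This is a 0/1 knapsack; check combinations near the capacity.
- rope+tarp+lantern+med kit: weight 3+6+2+5=16, value 20+15+5+18=58
- rope+tarp+food bag+med kit: weight 3+6+3+5=17, value 20+15+3+18=56
- rope+tarp+med kit: weight 3+6+5=14, value 20+15+18=53
- rope+lantern+hatchet+med kit: weight 3+2+5+5=15, value 20+5+5+18=48
Best: 58 pts.

58 pts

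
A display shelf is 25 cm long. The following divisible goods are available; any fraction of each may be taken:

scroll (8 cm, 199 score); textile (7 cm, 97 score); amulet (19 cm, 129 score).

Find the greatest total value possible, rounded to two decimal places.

Take in order of value per unit:
- scroll (199/8 per unit): all 8 → value 199, running total 199.00
- textile (97/7 per unit): all 7 → value 97, running total 296.00
- amulet (129/19 per unit): 10 of 19 → value 10×129/19 = 67.8947, running total 363.89
Total 363.89.

363.89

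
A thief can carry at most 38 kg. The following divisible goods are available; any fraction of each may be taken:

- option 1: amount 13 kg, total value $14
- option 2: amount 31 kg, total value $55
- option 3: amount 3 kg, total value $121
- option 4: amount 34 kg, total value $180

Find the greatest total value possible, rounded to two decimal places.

Take in order of value per unit:
- option 3 (121/3 per unit): all 3 → value 121, running total 121.00
- option 4 (180/34 per unit): all 34 → value 180, running total 301.00
- option 2 (55/31 per unit): 1 of 31 → value 1×55/31 = 1.7742, running total 302.77
Total 302.77.

302.77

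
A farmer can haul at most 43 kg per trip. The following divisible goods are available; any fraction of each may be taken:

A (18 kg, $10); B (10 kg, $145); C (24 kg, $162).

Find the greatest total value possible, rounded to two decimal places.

312.00

Take in order of value per unit:
- B (145/10 per unit): all 10 → value 145, running total 145.00
- C (162/24 per unit): all 24 → value 162, running total 307.00
- A (10/18 per unit): 9 of 18 → value 9×10/18 = 5.0000, running total 312.00
Total 312.00.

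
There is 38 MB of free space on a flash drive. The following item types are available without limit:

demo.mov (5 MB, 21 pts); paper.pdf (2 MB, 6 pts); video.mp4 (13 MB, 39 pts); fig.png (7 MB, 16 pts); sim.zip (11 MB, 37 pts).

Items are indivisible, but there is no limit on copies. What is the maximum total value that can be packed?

153 pts

Best value-per-unit is demo.mov at 21/5; filling with it alone gives 7×21 = 147.
Optimal mix: 7×demo.mov + 1×paper.pdf → size 37, value 153.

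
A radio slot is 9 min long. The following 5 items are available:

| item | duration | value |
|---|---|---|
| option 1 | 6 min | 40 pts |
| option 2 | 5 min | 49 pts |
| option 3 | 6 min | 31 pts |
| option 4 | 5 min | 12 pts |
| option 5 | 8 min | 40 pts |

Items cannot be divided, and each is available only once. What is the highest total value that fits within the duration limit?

Check high-value combinations within 9 min:
- option 2: duration 5, value 49
- option 1: duration 6, value 40
- option 5: duration 8, value 40
- option 3: duration 6, value 31
Best: 49 pts.

49 pts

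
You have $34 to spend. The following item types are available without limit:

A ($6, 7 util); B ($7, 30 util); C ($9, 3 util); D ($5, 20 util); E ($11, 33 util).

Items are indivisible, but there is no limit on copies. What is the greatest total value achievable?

140 util

Best value-per-unit is B at 30/7; filling with it alone gives 4×30 = 120.
Optimal mix: 4×B + 1×D → cost 33, value 140.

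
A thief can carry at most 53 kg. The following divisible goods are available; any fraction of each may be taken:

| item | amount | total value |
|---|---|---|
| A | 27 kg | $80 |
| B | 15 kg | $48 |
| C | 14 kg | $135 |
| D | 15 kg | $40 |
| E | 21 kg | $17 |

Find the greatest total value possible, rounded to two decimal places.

Take in order of value per unit:
- C (135/14 per unit): all 14 → value 135, running total 135.00
- B (48/15 per unit): all 15 → value 48, running total 183.00
- A (80/27 per unit): 24 of 27 → value 24×80/27 = 71.1111, running total 254.11
Total 254.11.

254.11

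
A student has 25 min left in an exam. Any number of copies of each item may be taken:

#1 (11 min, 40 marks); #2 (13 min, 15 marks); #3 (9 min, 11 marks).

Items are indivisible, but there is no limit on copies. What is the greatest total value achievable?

80 marks

Best value-per-unit is #1 at 40/11, and filling with it alone uses time 2×11=22. No mix of the others beats 2×40 = 80.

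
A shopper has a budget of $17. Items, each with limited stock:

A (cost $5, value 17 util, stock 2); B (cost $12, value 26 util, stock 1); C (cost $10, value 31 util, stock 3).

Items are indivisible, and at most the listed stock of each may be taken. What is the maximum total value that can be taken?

Best selections within cost 17 and stock limits:
- 1×A + 1×C: cost 15, value 48
- 1×A + 1×B: cost 17, value 43
- 2×A: cost 10, value 34
Best: 48 util.

48 util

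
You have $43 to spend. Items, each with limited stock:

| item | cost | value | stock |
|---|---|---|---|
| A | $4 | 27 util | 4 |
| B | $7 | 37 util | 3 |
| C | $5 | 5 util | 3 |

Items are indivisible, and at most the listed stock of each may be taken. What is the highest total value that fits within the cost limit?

224 util

Best selections within cost 43 and stock limits:
- 4×A + 3×B + 1×C: cost 42, value 224
- 4×A + 3×B: cost 37, value 219
- 3×A + 3×B + 2×C: cost 43, value 202
- 3×A + 3×B + 1×C: cost 38, value 197
Best: 224 util.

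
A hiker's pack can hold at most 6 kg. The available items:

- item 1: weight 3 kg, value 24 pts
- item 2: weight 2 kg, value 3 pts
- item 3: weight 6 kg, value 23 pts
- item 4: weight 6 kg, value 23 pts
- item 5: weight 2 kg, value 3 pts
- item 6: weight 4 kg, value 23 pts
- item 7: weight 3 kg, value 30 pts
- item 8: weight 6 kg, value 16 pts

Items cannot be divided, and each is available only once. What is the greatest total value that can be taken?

54 pts

This is a 0/1 knapsack; check combinations near the capacity.
- item 1+item 7: weight 3+3=6, value 24+30=54
- item 2+item 7: weight 2+3=5, value 3+30=33
- item 5+item 7: weight 2+3=5, value 3+30=33
- item 7: weight 3, value 30
- item 1+item 2: weight 3+2=5, value 24+3=27
Best: 54 pts.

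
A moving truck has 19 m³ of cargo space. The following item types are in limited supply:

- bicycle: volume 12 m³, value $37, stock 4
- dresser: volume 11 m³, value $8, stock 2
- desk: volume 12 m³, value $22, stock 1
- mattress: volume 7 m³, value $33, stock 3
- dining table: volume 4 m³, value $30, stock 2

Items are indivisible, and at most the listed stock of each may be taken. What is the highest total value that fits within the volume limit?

Best selections within volume 19 and stock limits:
- 2×mattress + 1×dining table: volume 18, value 96
- 1×mattress + 2×dining table: volume 15, value 93
- 1×bicycle + 1×mattress: volume 19, value 70
- 1×dresser + 2×dining table: volume 19, value 68
Best: $96.

$96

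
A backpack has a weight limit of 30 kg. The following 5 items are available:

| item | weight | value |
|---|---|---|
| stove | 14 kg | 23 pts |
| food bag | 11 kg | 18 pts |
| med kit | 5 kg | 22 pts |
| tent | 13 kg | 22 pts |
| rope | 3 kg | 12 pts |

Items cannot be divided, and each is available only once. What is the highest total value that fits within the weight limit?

63 pts

This is a 0/1 knapsack; check combinations near the capacity.
- stove+food bag+med kit: weight 14+11+5=30, value 23+18+22=63
- food bag+med kit+tent: weight 11+5+13=29, value 18+22+22=62
- stove+med kit+rope: weight 14+5+3=22, value 23+22+12=57
- stove+tent+rope: weight 14+13+3=30, value 23+22+12=57
- med kit+tent+rope: weight 5+13+3=21, value 22+22+12=56
Best: 63 pts.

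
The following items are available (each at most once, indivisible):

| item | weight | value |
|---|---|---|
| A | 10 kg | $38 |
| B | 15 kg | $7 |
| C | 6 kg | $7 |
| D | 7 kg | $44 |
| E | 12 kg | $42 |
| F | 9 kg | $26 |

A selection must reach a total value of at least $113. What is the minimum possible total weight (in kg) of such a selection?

Subsets with value ≥ 113, sorted by total weight:
- A+D+E: weight 29, value 124
- A+C+D+F: weight 32, value 115
- C+D+E+F: weight 34, value 119
- A+C+D+E: weight 35, value 131
Minimum weight: 29 kg.

29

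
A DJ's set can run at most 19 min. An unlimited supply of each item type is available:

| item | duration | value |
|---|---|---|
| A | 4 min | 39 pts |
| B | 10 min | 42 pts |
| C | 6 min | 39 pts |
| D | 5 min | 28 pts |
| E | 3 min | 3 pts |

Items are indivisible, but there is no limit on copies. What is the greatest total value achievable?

159 pts

Best value-per-unit is A at 39/4; filling with it alone gives 4×39 = 156.
Optimal mix: 4×A + 1×E → duration 19, value 159.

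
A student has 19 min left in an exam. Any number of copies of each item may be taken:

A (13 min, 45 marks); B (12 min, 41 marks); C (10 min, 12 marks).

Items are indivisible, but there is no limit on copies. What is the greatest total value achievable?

45 marks

Best value-per-unit is A at 45/13, and filling with it alone uses time 1×13=13. No mix of the others beats 1×45 = 45.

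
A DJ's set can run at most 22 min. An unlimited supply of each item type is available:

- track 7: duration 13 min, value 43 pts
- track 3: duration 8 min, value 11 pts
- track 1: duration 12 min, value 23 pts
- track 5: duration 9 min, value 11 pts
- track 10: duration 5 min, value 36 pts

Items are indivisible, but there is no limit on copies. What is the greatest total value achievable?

Best value-per-unit is track 10 at 36/5, and filling with it alone uses duration 4×5=20. No mix of the others beats 4×36 = 144.

144 pts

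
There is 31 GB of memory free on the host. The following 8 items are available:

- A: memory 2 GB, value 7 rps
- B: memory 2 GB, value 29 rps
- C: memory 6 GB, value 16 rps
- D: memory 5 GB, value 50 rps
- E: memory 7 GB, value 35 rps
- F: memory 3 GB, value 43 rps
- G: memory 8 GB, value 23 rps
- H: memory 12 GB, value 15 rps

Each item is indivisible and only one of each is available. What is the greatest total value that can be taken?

196 rps

Check high-value combinations within 31 GB:
- B+C+D+E+F+G: memory 2+6+5+7+3+8=31, value 29+16+50+35+43+23=196
- A+B+D+E+F+G: memory 2+2+5+7+3+8=27, value 7+29+50+35+43+23=187
- A+B+C+D+E+F: memory 2+2+6+5+7+3=25, value 7+29+16+50+35+43=180
- B+D+E+F+G: memory 2+5+7+3+8=25, value 29+50+35+43+23=180
- A+B+D+E+F+H: memory 2+2+5+7+3+12=31, value 7+29+50+35+43+15=179
Best: 196 rps.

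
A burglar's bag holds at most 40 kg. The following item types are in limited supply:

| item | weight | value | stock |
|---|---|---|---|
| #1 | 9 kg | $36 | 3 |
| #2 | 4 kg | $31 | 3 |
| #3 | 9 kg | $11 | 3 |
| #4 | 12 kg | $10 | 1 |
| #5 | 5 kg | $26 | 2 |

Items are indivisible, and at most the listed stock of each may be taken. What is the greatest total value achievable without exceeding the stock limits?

$217

Top feasible selections:
- 2×#1 + 3×#2 + 2×#5: weight 40, value 217
- 3×#1 + 3×#2: weight 39, value 201
- 3×#1 + 2×#2 + 1×#5: weight 40, value 196
Best: $217.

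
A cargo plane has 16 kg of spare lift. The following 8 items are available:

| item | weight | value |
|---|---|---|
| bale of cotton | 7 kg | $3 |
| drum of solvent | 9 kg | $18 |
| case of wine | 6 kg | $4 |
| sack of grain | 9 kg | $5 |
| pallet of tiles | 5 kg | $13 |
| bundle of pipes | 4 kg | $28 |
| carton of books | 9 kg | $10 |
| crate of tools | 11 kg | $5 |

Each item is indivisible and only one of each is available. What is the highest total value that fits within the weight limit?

This is a 0/1 knapsack; check combinations near the capacity.
- drum of solvent+bundle of pipes: weight 9+4=13, value 18+28=46
- case of wine+pallet of tiles+bundle of pipes: weight 6+5+4=15, value 4+13+28=45
- bale of cotton+pallet of tiles+bundle of pipes: weight 7+5+4=16, value 3+13+28=44
- pallet of tiles+bundle of pipes: weight 5+4=9, value 13+28=41
Best: $46.

$46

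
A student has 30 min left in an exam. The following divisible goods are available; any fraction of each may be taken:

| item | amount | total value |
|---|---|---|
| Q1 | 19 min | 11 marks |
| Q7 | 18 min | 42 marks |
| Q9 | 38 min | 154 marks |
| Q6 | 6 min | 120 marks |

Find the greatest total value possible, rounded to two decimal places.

217.26

Take in order of value per unit:
- Q6 (120/6 per unit): all 6 → value 120, running total 120.00
- Q9 (154/38 per unit): 24 of 38 → value 24×154/38 = 97.2632, running total 217.26
Total 217.26.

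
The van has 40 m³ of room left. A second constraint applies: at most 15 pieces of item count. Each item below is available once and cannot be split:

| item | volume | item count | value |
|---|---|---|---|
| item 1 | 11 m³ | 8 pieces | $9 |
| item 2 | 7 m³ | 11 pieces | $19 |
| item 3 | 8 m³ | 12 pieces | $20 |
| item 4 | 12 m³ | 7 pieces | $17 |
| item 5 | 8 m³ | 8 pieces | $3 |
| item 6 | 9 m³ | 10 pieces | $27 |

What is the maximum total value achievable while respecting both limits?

$27

Feasible sets respecting both limits:
- item 6: volume 9, item count 10, value 27
- item 1+item 4: volume 23, item count 15, value 26
- item 3: volume 8, item count 12, value 20
Best: $27.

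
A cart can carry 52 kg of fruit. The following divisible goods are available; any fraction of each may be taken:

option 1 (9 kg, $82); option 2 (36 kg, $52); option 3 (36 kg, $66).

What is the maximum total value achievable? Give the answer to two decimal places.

Take in order of value per unit:
- option 1 (82/9 per unit): all 9 → value 82, running total 82.00
- option 3 (66/36 per unit): all 36 → value 66, running total 148.00
- option 2 (52/36 per unit): 7 of 36 → value 7×52/36 = 10.1111, running total 158.11
Total 158.11.

158.11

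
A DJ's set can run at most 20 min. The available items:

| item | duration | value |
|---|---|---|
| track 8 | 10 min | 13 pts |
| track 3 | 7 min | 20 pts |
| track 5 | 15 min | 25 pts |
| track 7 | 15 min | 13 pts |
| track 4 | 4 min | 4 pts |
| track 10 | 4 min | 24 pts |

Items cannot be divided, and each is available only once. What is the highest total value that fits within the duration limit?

49 pts

Check high-value combinations within 20 min:
- track 5+track 10: duration 15+4=19, value 25+24=49
- track 3+track 4+track 10: duration 7+4+4=15, value 20+4+24=48
- track 3+track 10: duration 7+4=11, value 20+24=44
- track 8+track 4+track 10: duration 10+4+4=18, value 13+4+24=41
- track 8+track 10: duration 10+4=14, value 13+24=37
Best: 49 pts.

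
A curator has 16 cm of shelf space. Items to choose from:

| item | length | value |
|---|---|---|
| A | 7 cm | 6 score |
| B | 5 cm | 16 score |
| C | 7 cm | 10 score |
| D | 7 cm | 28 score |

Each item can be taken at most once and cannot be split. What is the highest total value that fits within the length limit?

44 score

This is a 0/1 knapsack; check combinations near the capacity.
- B+D: length 5+7=12, value 16+28=44
- C+D: length 7+7=14, value 10+28=38
- A+D: length 7+7=14, value 6+28=34
- D: length 7, value 28
Best: 44 score.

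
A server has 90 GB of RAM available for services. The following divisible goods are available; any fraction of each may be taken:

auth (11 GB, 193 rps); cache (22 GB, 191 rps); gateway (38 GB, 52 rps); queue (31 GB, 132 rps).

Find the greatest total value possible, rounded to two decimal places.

Take in order of value per unit:
- auth (193/11 per unit): all 11 → value 193, running total 193.00
- cache (191/22 per unit): all 22 → value 191, running total 384.00
- queue (132/31 per unit): all 31 → value 132, running total 516.00
- gateway (52/38 per unit): 26 of 38 → value 26×52/38 = 35.5789, running total 551.58
Total 551.58.

551.58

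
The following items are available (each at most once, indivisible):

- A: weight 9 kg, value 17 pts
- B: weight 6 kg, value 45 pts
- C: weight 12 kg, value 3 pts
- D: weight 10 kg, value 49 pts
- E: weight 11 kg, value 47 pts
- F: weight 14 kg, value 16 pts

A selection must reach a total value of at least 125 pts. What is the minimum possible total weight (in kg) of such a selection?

27

Subsets with value ≥ 125, sorted by total weight:
- B+D+E: weight 27, value 141
- A+B+D+E: weight 36, value 158
- B+C+D+E: weight 39, value 144
Minimum weight: 27 kg.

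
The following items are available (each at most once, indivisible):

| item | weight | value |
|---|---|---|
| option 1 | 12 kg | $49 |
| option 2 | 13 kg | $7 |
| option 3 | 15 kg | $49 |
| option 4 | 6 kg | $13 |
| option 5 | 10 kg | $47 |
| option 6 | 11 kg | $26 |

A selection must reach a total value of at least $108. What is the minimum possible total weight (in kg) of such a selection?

Subsets with value ≥ 108, sorted by total weight:
- option 1+option 4+option 5: weight 28, value 109
- option 3+option 4+option 5: weight 31, value 109
- option 1+option 5+option 6: weight 33, value 122
Minimum weight: 28 kg.

28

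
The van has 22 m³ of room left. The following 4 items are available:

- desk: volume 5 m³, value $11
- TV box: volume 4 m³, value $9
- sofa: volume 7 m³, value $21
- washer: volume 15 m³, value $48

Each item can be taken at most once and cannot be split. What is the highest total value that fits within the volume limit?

Check high-value combinations within 22 m³:
- sofa+washer: volume 7+15=22, value 21+48=69
- desk+washer: volume 5+15=20, value 11+48=59
- TV box+washer: volume 4+15=19, value 9+48=57
- washer: volume 15, value 48
Best: $69.

$69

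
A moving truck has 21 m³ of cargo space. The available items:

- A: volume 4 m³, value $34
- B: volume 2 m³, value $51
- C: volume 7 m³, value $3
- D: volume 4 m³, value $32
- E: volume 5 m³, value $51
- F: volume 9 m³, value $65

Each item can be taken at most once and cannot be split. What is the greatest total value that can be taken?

$201

Check high-value combinations within 21 m³:
- A+B+E+F: volume 4+2+5+9=20, value 34+51+51+65=201
- B+D+E+F: volume 2+4+5+9=20, value 51+32+51+65=199
- A+B+D+F: volume 4+2+4+9=19, value 34+51+32+65=182
- A+B+D+E: volume 4+2+4+5=15, value 34+51+32+51=168
Best: $201.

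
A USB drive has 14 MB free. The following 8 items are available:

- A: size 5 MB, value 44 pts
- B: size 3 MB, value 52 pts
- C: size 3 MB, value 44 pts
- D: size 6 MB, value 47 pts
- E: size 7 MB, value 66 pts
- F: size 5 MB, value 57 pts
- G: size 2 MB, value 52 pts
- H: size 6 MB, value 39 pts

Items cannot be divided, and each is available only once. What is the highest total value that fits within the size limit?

205 pts

Check high-value combinations within 14 MB:
- B+C+F+G: size 3+3+5+2=13, value 52+44+57+52=205
- B+C+D+G: size 3+3+6+2=14, value 52+44+47+52=195
- A+B+C+G: size 5+3+3+2=13, value 44+52+44+52=192
- B+C+G+H: size 3+3+2+6=14, value 52+44+52+39=187
Best: 205 pts.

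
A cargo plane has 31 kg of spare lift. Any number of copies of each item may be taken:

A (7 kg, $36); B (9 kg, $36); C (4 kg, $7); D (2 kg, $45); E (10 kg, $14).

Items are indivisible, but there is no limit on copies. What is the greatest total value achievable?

$675

Best value-per-unit is D at 45/2, and filling with it alone uses weight 15×2=30. No mix of the others beats 15×45 = 675.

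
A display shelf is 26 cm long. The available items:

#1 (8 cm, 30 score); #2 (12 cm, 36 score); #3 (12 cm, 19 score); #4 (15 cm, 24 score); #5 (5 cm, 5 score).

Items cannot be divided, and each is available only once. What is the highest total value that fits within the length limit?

71 score

Check high-value combinations within 26 cm:
- #1+#2+#5: length 8+12+5=25, value 30+36+5=71
- #1+#2: length 8+12=20, value 30+36=66
- #2+#3: length 12+12=24, value 36+19=55
- #1+#4: length 8+15=23, value 30+24=54
Best: 71 score.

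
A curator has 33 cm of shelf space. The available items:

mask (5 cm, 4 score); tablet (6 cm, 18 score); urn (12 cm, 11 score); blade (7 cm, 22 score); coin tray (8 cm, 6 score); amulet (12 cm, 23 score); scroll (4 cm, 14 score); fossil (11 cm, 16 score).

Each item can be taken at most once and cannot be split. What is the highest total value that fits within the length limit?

This is a 0/1 knapsack; check combinations near the capacity.
- tablet+blade+amulet+scroll: length 6+7+12+4=29, value 18+22+23+14=77
- mask+tablet+blade+scroll+fossil: length 5+6+7+4+11=33, value 4+18+22+14+16=74
- tablet+amulet+scroll+fossil: length 6+12+4+11=33, value 18+23+14+16=71
- tablet+blade+scroll+fossil: length 6+7+4+11=28, value 18+22+14+16=70
Best: 77 score.

77 score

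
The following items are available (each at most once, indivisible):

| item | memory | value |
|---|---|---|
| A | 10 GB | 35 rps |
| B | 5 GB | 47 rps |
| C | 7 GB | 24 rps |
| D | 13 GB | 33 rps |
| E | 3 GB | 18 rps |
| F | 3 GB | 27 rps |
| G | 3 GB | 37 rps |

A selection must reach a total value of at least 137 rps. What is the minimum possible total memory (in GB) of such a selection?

Subsets with value ≥ 137, sorted by total memory:
- B+C+E+F+G: memory 21, value 153
- A+B+F+G: memory 21, value 146
- A+B+E+G: memory 21, value 137
Minimum memory: 21 GB.

21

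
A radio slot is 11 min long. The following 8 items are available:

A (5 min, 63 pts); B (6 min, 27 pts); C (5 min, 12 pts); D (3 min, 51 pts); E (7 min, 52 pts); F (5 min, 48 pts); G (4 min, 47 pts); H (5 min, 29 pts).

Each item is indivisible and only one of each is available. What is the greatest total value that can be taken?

114 pts

Check high-value combinations within 11 min:
- A+D: duration 5+3=8, value 63+51=114
- A+F: duration 5+5=10, value 63+48=111
- A+G: duration 5+4=9, value 63+47=110
Best: 114 pts.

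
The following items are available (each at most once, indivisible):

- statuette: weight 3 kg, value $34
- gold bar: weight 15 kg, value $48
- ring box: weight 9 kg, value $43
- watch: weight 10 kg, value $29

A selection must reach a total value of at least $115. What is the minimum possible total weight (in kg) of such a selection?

Subsets with value ≥ 115, sorted by total weight:
- statuette+gold bar+ring box: weight 27, value 125
- gold bar+ring box+watch: weight 34, value 120
- statuette+gold bar+ring box+watch: weight 37, value 154
Minimum weight: 27 kg.

27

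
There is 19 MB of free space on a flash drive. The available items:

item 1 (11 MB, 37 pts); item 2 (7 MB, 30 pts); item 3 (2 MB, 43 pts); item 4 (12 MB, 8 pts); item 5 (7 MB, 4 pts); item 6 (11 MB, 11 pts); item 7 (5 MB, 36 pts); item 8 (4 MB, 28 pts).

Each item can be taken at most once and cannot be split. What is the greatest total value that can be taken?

Check high-value combinations within 19 MB:
- item 2+item 3+item 7+item 8: size 7+2+5+4=18, value 30+43+36+28=137
- item 1+item 3+item 7: size 11+2+5=18, value 37+43+36=116
- item 3+item 5+item 7+item 8: size 2+7+5+4=18, value 43+4+36+28=111
- item 2+item 3+item 7: size 7+2+5=14, value 30+43+36=109
Best: 137 pts.

137 pts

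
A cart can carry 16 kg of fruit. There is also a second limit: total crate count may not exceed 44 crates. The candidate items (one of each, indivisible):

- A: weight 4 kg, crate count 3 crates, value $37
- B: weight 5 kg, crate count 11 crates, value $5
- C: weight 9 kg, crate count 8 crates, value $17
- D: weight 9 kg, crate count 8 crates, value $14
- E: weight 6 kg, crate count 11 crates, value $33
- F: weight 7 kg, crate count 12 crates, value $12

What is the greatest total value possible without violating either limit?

$75

Feasible sets respecting both limits:
- A+B+E: weight 15, crate count 25, value 75
- A+E: weight 10, crate count 14, value 70
- A+C: weight 13, crate count 11, value 54
Best: $75.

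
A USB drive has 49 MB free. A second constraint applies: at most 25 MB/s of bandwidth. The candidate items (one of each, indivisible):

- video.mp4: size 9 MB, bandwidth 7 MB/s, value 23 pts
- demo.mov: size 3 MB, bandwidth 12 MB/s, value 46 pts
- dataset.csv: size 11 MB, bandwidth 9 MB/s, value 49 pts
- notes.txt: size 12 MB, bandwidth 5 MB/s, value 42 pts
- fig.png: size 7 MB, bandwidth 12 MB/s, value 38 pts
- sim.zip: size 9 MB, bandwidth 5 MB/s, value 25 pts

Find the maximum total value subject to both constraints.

Feasible sets respecting both limits:
- dataset.csv+notes.txt+sim.zip: size 32, bandwidth 19, value 116
- video.mp4+dataset.csv+notes.txt: size 32, bandwidth 21, value 114
- demo.mov+notes.txt+sim.zip: size 24, bandwidth 22, value 113
Best: 116 pts.

116 pts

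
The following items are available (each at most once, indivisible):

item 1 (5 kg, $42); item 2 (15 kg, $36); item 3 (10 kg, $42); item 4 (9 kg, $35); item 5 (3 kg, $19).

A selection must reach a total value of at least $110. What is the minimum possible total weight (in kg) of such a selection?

Subsets with value ≥ 110, sorted by total weight:
- item 1+item 3+item 4: weight 24, value 119
- item 1+item 3+item 4+item 5: weight 27, value 138
- item 1+item 2+item 4: weight 29, value 113
- item 1+item 2+item 3: weight 30, value 120
Minimum weight: 24 kg.

24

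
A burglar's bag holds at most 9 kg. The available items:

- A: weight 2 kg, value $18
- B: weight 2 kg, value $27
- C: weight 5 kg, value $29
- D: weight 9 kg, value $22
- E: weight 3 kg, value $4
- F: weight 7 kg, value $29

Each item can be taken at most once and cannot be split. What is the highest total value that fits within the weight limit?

Check high-value combinations within 9 kg:
- A+B+C: weight 2+2+5=9, value 18+27+29=74
- B+C: weight 2+5=7, value 27+29=56
- B+F: weight 2+7=9, value 27+29=56
- A+B+E: weight 2+2+3=7, value 18+27+4=49
Best: $74.

$74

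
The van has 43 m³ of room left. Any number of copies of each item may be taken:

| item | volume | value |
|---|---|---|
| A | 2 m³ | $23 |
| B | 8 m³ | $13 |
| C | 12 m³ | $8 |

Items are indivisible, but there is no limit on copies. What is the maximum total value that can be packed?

$483

Best value-per-unit is A at 23/2, and filling with it alone uses volume 21×2=42. No mix of the others beats 21×23 = 483.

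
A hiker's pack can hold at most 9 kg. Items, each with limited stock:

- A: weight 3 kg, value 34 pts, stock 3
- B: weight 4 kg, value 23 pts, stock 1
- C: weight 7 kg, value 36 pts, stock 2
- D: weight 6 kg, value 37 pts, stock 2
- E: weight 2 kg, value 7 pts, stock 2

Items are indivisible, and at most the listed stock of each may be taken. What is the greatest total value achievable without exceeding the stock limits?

Top feasible selections:
- 3×A: weight 9, value 102
- 2×A + 1×E: weight 8, value 75
Best: 102 pts.

102 pts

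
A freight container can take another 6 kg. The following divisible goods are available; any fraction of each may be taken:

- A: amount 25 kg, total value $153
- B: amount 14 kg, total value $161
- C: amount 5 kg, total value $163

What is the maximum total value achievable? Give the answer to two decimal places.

174.50

Take in order of value per unit:
- C (163/5 per unit): all 5 → value 163, running total 163.00
- B (161/14 per unit): 1 of 14 → value 1×161/14 = 11.5000, running total 174.50
Total 174.50.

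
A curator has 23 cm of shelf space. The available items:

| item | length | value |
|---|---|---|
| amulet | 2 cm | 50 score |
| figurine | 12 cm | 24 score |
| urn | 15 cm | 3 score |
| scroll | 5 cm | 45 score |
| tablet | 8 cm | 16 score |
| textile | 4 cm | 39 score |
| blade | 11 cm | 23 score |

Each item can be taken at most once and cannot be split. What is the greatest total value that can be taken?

Check high-value combinations within 23 cm:
- amulet+figurine+scroll+textile: length 2+12+5+4=23, value 50+24+45+39=158
- amulet+scroll+textile+blade: length 2+5+4+11=22, value 50+45+39+23=157
- amulet+scroll+tablet+textile: length 2+5+8+4=19, value 50+45+16+39=150
- amulet+scroll+textile: length 2+5+4=11, value 50+45+39=134
Best: 158 score.

158 score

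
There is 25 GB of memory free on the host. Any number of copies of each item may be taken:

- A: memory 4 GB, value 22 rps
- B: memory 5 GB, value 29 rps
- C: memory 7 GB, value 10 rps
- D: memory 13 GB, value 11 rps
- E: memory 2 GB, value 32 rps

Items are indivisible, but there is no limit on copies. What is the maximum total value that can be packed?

Best value-per-unit is E at 32/2, and filling with it alone uses memory 12×2=24. No mix of the others beats 12×32 = 384.

384 rps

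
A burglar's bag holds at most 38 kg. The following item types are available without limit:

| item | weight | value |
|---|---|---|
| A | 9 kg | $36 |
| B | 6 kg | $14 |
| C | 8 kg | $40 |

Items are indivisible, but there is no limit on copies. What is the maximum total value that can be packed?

$174

Best value-per-unit is C at 40/8; filling with it alone gives 4×40 = 160.
Optimal mix: 1×B + 4×C → weight 38, value 174.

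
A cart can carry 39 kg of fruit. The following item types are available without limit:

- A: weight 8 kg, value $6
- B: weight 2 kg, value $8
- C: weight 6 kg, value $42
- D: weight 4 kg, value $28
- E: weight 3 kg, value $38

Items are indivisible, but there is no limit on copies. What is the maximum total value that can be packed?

$494

Best value-per-unit is E at 38/3, and filling with it alone uses weight 13×3=39. No mix of the others beats 13×38 = 494.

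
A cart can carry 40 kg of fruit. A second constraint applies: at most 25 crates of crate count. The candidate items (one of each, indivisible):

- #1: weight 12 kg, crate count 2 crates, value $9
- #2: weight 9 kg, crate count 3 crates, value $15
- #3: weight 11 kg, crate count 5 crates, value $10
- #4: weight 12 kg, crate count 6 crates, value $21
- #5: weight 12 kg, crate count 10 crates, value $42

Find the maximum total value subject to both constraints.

Feasible sets respecting both limits:
- #2+#4+#5: weight 33, crate count 19, value 78
- #3+#4+#5: weight 35, crate count 21, value 73
- #1+#4+#5: weight 36, crate count 18, value 72
Best: $78.

$78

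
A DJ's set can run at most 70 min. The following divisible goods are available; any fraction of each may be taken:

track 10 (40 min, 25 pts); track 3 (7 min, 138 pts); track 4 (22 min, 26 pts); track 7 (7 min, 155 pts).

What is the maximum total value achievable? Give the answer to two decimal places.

Take in order of value per unit:
- track 7 (155/7 per unit): all 7 → value 155, running total 155.00
- track 3 (138/7 per unit): all 7 → value 138, running total 293.00
- track 4 (26/22 per unit): all 22 → value 26, running total 319.00
- track 10 (25/40 per unit): 34 of 40 → value 34×25/40 = 21.2500, running total 340.25
Total 340.25.

340.25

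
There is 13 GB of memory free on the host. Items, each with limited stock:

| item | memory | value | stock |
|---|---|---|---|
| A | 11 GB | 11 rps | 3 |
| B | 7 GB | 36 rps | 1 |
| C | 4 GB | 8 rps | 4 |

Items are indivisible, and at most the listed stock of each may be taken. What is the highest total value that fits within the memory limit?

44 rps

Top feasible selections:
- 1×B + 1×C: memory 11, value 44
- 1×B: memory 7, value 36
- 3×C: memory 12, value 24
- 2×C: memory 8, value 16
Best: 44 rps.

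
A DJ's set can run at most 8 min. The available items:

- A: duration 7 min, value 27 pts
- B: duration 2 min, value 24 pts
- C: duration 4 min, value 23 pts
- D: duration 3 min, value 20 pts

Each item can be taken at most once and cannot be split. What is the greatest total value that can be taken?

Check high-value combinations within 8 min:
- B+C: duration 2+4=6, value 24+23=47
- B+D: duration 2+3=5, value 24+20=44
- C+D: duration 4+3=7, value 23+20=43
Best: 47 pts.

47 pts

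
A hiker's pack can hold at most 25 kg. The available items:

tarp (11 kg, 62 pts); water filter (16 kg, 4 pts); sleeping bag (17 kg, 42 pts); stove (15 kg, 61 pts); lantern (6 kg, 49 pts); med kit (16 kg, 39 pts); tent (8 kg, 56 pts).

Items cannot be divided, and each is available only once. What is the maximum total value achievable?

Check high-value combinations within 25 kg:
- tarp+lantern+tent: weight 11+6+8=25, value 62+49+56=167
- tarp+tent: weight 11+8=19, value 62+56=118
- stove+tent: weight 15+8=23, value 61+56=117
- tarp+lantern: weight 11+6=17, value 62+49=111
Best: 167 pts.

167 pts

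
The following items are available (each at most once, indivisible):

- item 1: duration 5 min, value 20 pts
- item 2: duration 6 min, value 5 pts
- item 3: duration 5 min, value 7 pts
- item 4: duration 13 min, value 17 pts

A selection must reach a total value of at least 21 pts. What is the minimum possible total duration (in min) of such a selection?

Subsets with value ≥ 21, sorted by total duration:
- item 1+item 3: duration 10, value 27
- item 1+item 2: duration 11, value 25
- item 1+item 2+item 3: duration 16, value 32
- item 1+item 4: duration 18, value 37
Minimum duration: 10 min.

10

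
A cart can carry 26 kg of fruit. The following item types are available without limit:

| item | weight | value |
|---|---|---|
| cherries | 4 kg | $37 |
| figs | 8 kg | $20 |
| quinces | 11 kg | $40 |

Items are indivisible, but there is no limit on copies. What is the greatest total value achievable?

$222

Best value-per-unit is cherries at 37/4, and filling with it alone uses weight 6×4=24. No mix of the others beats 6×37 = 222.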